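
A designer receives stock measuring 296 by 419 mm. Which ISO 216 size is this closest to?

A3 (297 × 420 mm)

Aspect ratio 419/296 ≈ 1.416 — close to the ISO √2 ≈ 1.414.
In the A-series (A0 area = 1 m²): A3 = 297 × 420 mm.
Off by 2 mm total — nearest standard size.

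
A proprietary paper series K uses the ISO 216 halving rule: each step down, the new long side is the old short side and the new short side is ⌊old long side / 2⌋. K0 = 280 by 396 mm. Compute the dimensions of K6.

K1 = 198 × 280 mm (from K0 by 1 halving).
K2: ⌊280/2⌋ × 198 = 140 × 198 mm
K3: ⌊198/2⌋ × 140 = 99 × 140 mm
K4: ⌊140/2⌋ × 99 = 70 × 99 mm
K5: ⌊99/2⌋ × 70 = 49 × 70 mm
K6: ⌊70/2⌋ × 49 = 35 × 49 mm

35 × 49 mm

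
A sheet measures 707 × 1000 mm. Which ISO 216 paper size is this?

B1 (707 × 1000 mm)

Aspect ratio 1000/707 ≈ 1.414 — close to the ISO √2 ≈ 1.414.
In the B-series (B0 = 1000 × 1414 mm): B1 = 707 × 1000 mm.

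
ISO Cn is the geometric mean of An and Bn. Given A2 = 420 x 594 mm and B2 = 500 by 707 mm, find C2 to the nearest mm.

458 × 648 mm

Short side: √(420 · 500) = √210000 ≈ 458.3 → 458 mm
Long side: √(594 · 707) = √419958 ≈ 648.0 → 648 mm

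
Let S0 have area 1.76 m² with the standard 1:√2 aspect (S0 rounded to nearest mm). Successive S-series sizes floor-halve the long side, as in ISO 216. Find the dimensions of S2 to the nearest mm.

Let S0's short side be w mm. w · w√2 = 1.76 m² = 1,760,000 mm², so w ≈ 1115.6 mm and w√2 ≈ 1577.7 mm → S0 = 1116 × 1578 mm.
S1: ⌊1578/2⌋ × 1116 = 789 × 1116 mm
S2: ⌊1116/2⌋ × 789 = 558 × 789 mm

558 × 789 mm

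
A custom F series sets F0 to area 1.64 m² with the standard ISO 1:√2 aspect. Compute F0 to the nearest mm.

1077 × 1523 mm

Let the short side be w mm. Then w · w√2 = 1.64 m² = 1,640,000 mm².
w² = 1,640,000/√2, so w ≈ 1076.9 mm; long side = w√2 ≈ 1522.9 mm.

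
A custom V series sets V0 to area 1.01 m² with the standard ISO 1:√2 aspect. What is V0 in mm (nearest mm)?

Let the short side be w mm. Then w · w√2 = 1.01 m² = 1,010,000 mm².
w² = 1,010,000/√2, so w ≈ 845.1 mm; long side = w√2 ≈ 1195.1 mm.

845 × 1195 mm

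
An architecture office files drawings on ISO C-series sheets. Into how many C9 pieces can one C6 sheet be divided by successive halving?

8

Each ISO step halves the sheet: 1 × C6 → 2 × C7 → 4 × C8 → 8 × C9
From C6 to C9 is 3 halving steps: 2^3 = 8.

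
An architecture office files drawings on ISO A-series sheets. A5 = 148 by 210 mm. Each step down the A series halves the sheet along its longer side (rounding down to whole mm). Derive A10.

26 × 37 mm

A6: ⌊210/2⌋ × 148 = 105 × 148 mm
A7: ⌊148/2⌋ × 105 = 74 × 105 mm
A8: ⌊105/2⌋ × 74 = 52 × 74 mm
A9: ⌊74/2⌋ × 52 = 37 × 52 mm
A10: ⌊52/2⌋ × 37 = 26 × 37 mm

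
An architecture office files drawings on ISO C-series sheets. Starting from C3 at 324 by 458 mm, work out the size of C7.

C4: ⌊458/2⌋ × 324 = 229 × 324 mm
C5: ⌊324/2⌋ × 229 = 162 × 229 mm
C6: ⌊229/2⌋ × 162 = 114 × 162 mm
C7: ⌊162/2⌋ × 114 = 81 × 114 mm

81 × 114 mm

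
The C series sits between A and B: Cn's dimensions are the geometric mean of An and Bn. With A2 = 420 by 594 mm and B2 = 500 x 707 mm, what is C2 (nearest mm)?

Short side: √(420 · 500) = √210000 ≈ 458.3 → 458 mm
Long side: √(594 · 707) = √419958 ≈ 648.0 → 648 mm

458 × 648 mm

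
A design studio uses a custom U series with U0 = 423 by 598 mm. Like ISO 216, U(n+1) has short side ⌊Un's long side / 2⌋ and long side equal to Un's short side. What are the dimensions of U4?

U1: ⌊598/2⌋ × 423 = 299 × 423 mm
U2: ⌊423/2⌋ × 299 = 211 × 299 mm
U3: ⌊299/2⌋ × 211 = 149 × 211 mm
U4: ⌊211/2⌋ × 149 = 105 × 149 mm

105 × 149 mm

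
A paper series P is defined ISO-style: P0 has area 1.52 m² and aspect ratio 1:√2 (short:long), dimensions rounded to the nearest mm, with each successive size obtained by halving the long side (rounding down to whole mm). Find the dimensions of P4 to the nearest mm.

259 × 366 mm

Let P0's short side be w mm. w · w√2 = 1.52 m² = 1,520,000 mm², so w ≈ 1036.7 mm and w√2 ≈ 1466.2 mm → P0 = 1037 × 1466 mm.
P1: ⌊1466/2⌋ × 1037 = 733 × 1037 mm
P2: ⌊1037/2⌋ × 733 = 518 × 733 mm
P3: ⌊733/2⌋ × 518 = 366 × 518 mm
P4: ⌊518/2⌋ × 366 = 259 × 366 mm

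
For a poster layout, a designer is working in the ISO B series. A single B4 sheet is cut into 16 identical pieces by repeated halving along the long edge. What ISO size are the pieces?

16 = 2^4, so 4 halving steps.
B4 → B5 → … → B8 after 4 steps.

B8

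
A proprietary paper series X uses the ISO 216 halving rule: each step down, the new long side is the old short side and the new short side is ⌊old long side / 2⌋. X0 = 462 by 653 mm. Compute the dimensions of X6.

X1: ⌊653/2⌋ × 462 = 326 × 462 mm
X2: ⌊462/2⌋ × 326 = 231 × 326 mm
X3: ⌊326/2⌋ × 231 = 163 × 231 mm
X4: ⌊231/2⌋ × 163 = 115 × 163 mm
X5: ⌊163/2⌋ × 115 = 81 × 115 mm
X6: ⌊115/2⌋ × 81 = 57 × 81 mm

57 × 81 mm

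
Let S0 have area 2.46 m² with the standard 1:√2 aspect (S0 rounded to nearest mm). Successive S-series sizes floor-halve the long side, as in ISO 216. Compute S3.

466 × 659 mm

Let S0's short side be w mm. w · w√2 = 2.46 m² = 2,460,000 mm², so w ≈ 1318.9 mm and w√2 ≈ 1865.2 mm → S0 = 1319 × 1865 mm.
S1: ⌊1865/2⌋ × 1319 = 932 × 1319 mm
S2: ⌊1319/2⌋ × 932 = 659 × 932 mm
S3: ⌊932/2⌋ × 659 = 466 × 659 mm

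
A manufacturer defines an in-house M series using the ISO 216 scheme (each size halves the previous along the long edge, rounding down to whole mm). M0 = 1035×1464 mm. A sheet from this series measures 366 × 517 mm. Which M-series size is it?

M0: 1035 × 1464 mm
M1: 732 × 1035 mm
M2: 517 × 732 mm
M3: 366 × 517 mm
M4: 258 × 366 mm
→ matches M3.

M3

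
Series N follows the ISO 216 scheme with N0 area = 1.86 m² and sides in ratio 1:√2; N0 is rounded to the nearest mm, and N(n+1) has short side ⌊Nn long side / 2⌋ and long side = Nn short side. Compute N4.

286 × 405 mm

Let N0's short side be w mm. w · w√2 = 1.86 m² = 1,860,000 mm², so w ≈ 1146.8 mm and w√2 ≈ 1621.9 mm → N0 = 1147 × 1622 mm.
N1: ⌊1622/2⌋ × 1147 = 811 × 1147 mm
N2: ⌊1147/2⌋ × 811 = 573 × 811 mm
N3: ⌊811/2⌋ × 573 = 405 × 573 mm
N4: ⌊573/2⌋ × 405 = 286 × 405 mm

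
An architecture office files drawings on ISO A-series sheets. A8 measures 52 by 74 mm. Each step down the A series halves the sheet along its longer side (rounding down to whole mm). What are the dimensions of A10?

A9: ⌊74/2⌋ × 52 = 37 × 52 mm
A10: ⌊52/2⌋ × 37 = 26 × 37 mm

26 × 37 mm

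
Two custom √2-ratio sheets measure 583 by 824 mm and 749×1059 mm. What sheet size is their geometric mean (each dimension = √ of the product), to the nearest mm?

661 × 934 mm

Short side: √(583 · 749) = √436667 ≈ 660.8 → 661 mm
Long side: √(824 · 1059) = √872616 ≈ 934.1 → 934 mm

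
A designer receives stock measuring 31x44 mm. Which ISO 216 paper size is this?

B10 (31 × 44 mm)

Aspect ratio 44/31 ≈ 1.419 — close to the ISO √2 ≈ 1.414.
In the B-series (B0 = 1000 × 1414 mm): B10 = 31 × 44 mm.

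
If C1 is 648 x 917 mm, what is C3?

324 × 458 mm

C2: ⌊917/2⌋ × 648 = 458 × 648 mm
C3: ⌊648/2⌋ × 458 = 324 × 458 mm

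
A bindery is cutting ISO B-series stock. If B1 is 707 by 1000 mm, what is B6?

B2: ⌊1000/2⌋ × 707 = 500 × 707 mm
B3: ⌊707/2⌋ × 500 = 353 × 500 mm
B4: ⌊500/2⌋ × 353 = 250 × 353 mm
B5: ⌊353/2⌋ × 250 = 176 × 250 mm
B6: ⌊250/2⌋ × 176 = 125 × 176 mm

125 × 176 mm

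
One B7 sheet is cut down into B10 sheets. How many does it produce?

Each ISO step halves the sheet: 1 × B7 → 2 × B8 → 4 × B9 → 8 × B10
From B7 to B10 is 3 halving steps: 2^3 = 8.

8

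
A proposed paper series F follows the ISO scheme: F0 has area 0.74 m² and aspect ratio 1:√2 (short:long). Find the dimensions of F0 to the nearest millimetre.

723 × 1023 mm

Let the short side be w mm. Then w · w√2 = 0.74 m² = 740,000 mm².
w² = 740,000/√2, so w ≈ 723.4 mm; long side = w√2 ≈ 1023.0 mm.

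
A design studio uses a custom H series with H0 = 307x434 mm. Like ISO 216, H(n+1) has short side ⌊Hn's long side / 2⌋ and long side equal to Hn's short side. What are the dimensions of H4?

H1 = 217 × 307 mm (from H0 by 1 halving).
H2: ⌊307/2⌋ × 217 = 153 × 217 mm
H3: ⌊217/2⌋ × 153 = 108 × 153 mm
H4: ⌊153/2⌋ × 108 = 76 × 108 mm

76 × 108 mm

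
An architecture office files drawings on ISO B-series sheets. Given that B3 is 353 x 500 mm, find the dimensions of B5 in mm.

176 × 250 mm

B4: ⌊500/2⌋ × 353 = 250 × 353 mm
B5: ⌊353/2⌋ × 250 = 176 × 250 mm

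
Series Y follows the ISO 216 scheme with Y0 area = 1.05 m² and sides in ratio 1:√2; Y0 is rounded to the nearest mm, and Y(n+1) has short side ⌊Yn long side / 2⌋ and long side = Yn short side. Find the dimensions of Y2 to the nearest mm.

Let Y0's short side be w mm. w · w√2 = 1.05 m² = 1,050,000 mm², so w ≈ 861.7 mm and w√2 ≈ 1218.6 mm → Y0 = 862 × 1219 mm.
Y1: ⌊1219/2⌋ × 862 = 609 × 862 mm
Y2: ⌊862/2⌋ × 609 = 431 × 609 mm

431 × 609 mm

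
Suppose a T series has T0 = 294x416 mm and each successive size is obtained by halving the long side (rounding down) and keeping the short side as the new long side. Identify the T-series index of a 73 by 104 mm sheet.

T4

T0: 294 × 416 mm
T1: 208 × 294 mm
T2: 147 × 208 mm
T3: 104 × 147 mm
T4: 73 × 104 mm
T5: 52 × 73 mm
→ matches T4.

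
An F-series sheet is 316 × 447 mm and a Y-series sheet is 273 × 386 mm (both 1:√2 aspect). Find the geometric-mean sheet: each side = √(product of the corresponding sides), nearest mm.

Short side: √(316 · 273) = √86268 ≈ 293.7 → 294 mm
Long side: √(447 · 386) = √172542 ≈ 415.4 → 415 mm

294 × 415 mm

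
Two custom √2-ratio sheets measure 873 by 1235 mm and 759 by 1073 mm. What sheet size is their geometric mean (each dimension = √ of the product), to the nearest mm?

814 × 1151 mm

Short side: √(873 · 759) = √662607 ≈ 814.0 → 814 mm
Long side: √(1235 · 1073) = √1325155 ≈ 1151.2 → 1151 mm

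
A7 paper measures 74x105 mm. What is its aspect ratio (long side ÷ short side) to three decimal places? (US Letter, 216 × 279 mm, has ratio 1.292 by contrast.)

1.419

105 / 74 = 1.419
ISO 216 targets √2 ≈ 1.414; the +0.005 deviation is from mm rounding.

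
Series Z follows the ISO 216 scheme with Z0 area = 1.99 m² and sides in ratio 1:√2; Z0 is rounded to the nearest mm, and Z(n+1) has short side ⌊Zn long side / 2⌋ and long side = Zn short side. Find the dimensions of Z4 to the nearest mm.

296 × 419 mm

Let Z0's short side be w mm. w · w√2 = 1.99 m² = 1,990,000 mm², so w ≈ 1186.2 mm and w√2 ≈ 1677.6 mm → Z0 = 1186 × 1678 mm.
Z1: ⌊1678/2⌋ × 1186 = 839 × 1186 mm
Z2: ⌊1186/2⌋ × 839 = 593 × 839 mm
Z3: ⌊839/2⌋ × 593 = 419 × 593 mm
Z4: ⌊593/2⌋ × 419 = 296 × 419 mm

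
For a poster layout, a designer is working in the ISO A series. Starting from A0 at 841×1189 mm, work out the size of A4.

A1: ⌊1189/2⌋ × 841 = 594 × 841 mm
A2: ⌊841/2⌋ × 594 = 420 × 594 mm
A3: ⌊594/2⌋ × 420 = 297 × 420 mm
A4: ⌊420/2⌋ × 297 = 210 × 297 mm

210 × 297 mm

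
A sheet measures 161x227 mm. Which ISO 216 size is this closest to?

Aspect ratio 227/161 ≈ 1.410 — close to the ISO √2 ≈ 1.414.
In the C-series (envelope sizes, between A and B): C5 = 162 × 229 mm.
Off by 3 mm total — nearest standard size.

C5 (162 × 229 mm)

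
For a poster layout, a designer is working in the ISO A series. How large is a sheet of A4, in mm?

210 × 297 mm

A0 = 841 × 1189 mm (A0 has area 1 m², aspect 1:√2).
A1: ⌊1189/2⌋ × 841 = 594 × 841 mm
A2: ⌊841/2⌋ × 594 = 420 × 594 mm
A3: ⌊594/2⌋ × 420 = 297 × 420 mm
A4: ⌊420/2⌋ × 297 = 210 × 297 mm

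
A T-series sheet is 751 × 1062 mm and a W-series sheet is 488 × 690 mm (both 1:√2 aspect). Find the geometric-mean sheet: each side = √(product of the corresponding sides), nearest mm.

Short side: √(751 · 488) = √366488 ≈ 605.4 → 605 mm
Long side: √(1062 · 690) = √732780 ≈ 856.0 → 856 mm

605 × 856 mm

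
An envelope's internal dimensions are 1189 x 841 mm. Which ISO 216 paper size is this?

Aspect ratio 1189/841 ≈ 1.414 — close to the ISO √2 ≈ 1.414.
In the A-series (A0 area = 1 m²): A0 = 841 × 1189 mm.

A0 (841 × 1189 mm)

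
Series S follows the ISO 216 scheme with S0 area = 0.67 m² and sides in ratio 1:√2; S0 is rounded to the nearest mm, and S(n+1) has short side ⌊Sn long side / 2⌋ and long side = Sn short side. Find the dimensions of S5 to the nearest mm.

Let S0's short side be w mm. w · w√2 = 0.67 m² = 670,000 mm², so w ≈ 688.3 mm and w√2 ≈ 973.4 mm → S0 = 688 × 973 mm.
S1: ⌊973/2⌋ × 688 = 486 × 688 mm
S2: ⌊688/2⌋ × 486 = 344 × 486 mm
S3: ⌊486/2⌋ × 344 = 243 × 344 mm
S4: ⌊344/2⌋ × 243 = 172 × 243 mm
S5: ⌊243/2⌋ × 172 = 121 × 172 mm

121 × 172 mm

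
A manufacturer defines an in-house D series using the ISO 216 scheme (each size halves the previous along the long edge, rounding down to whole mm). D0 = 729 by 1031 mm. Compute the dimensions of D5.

128 × 182 mm

D1 = 515 × 729 mm (from D0 by 1 halving).
D2: ⌊729/2⌋ × 515 = 364 × 515 mm
D3: ⌊515/2⌋ × 364 = 257 × 364 mm
D4: ⌊364/2⌋ × 257 = 182 × 257 mm
D5: ⌊257/2⌋ × 182 = 128 × 182 mm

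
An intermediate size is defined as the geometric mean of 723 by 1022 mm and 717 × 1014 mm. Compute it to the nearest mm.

Short side: √(723 · 717) = √518391 ≈ 720.0 → 720 mm
Long side: √(1022 · 1014) = √1036308 ≈ 1018.0 → 1018 mm

720 × 1018 mm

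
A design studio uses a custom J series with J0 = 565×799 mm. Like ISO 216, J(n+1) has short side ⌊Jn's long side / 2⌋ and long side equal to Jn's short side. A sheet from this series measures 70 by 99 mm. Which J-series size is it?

J6

J0: 565 × 799 mm
J1: 399 × 565 mm
J2: 282 × 399 mm
J3: 199 × 282 mm
J4: 141 × 199 mm
J5: 99 × 141 mm
J6: 70 × 99 mm
J7: 49 × 70 mm
→ matches J6.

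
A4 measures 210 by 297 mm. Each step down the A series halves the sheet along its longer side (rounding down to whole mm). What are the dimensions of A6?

A5: ⌊297/2⌋ × 210 = 148 × 210 mm
A6: ⌊210/2⌋ × 148 = 105 × 148 mm

105 × 148 mm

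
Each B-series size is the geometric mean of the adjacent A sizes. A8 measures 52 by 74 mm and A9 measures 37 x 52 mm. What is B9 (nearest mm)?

Short side: √(52 · 37) = √1924 ≈ 43.9 → 44 mm
Long side: √(74 · 52) = √3848 ≈ 62.0 → 62 mm

44 × 62 mm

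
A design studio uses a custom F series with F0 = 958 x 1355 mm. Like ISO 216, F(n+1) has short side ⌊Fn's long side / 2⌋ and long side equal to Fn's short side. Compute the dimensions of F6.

F1: ⌊1355/2⌋ × 958 = 677 × 958 mm
F2: ⌊958/2⌋ × 677 = 479 × 677 mm
F3: ⌊677/2⌋ × 479 = 338 × 479 mm
F4: ⌊479/2⌋ × 338 = 239 × 338 mm
F5: ⌊338/2⌋ × 239 = 169 × 239 mm
F6: ⌊239/2⌋ × 169 = 119 × 169 mm

119 × 169 mm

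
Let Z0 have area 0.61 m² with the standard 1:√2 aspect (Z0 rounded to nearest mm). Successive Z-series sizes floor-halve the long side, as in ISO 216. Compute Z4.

Let Z0's short side be w mm. w · w√2 = 0.61 m² = 610,000 mm², so w ≈ 656.8 mm and w√2 ≈ 928.8 mm → Z0 = 657 × 929 mm.
Z1: ⌊929/2⌋ × 657 = 464 × 657 mm
Z2: ⌊657/2⌋ × 464 = 328 × 464 mm
Z3: ⌊464/2⌋ × 328 = 232 × 328 mm
Z4: ⌊328/2⌋ × 232 = 164 × 232 mm

164 × 232 mm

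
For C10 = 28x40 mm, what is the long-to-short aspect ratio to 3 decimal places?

40 / 28 = 1.429
ISO 216 targets √2 ≈ 1.414; the +0.014 deviation is from mm rounding.

1.429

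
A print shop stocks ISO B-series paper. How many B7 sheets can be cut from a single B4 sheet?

Each ISO step halves the sheet: 1 × B4 → 2 × B5 → 4 × B6 → 8 × B7
From B4 to B7 is 3 halving steps: 2^3 = 8.

8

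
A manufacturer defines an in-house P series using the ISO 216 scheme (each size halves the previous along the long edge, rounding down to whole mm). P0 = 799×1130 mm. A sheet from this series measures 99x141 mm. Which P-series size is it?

P6

P0: 799 × 1130 mm
P1: 565 × 799 mm
P2: 399 × 565 mm
P3: 282 × 399 mm
P4: 199 × 282 mm
P5: 141 × 199 mm
P6: 99 × 141 mm
P7: 70 × 99 mm
→ matches P6.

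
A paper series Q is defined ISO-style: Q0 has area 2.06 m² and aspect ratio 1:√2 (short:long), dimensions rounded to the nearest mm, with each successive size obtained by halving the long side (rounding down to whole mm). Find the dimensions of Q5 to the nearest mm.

213 × 301 mm

Let Q0's short side be w mm. w · w√2 = 2.06 m² = 2,060,000 mm², so w ≈ 1206.9 mm and w√2 ≈ 1706.8 mm → Q0 = 1207 × 1707 mm.
Q1: ⌊1707/2⌋ × 1207 = 853 × 1207 mm
Q2: ⌊1207/2⌋ × 853 = 603 × 853 mm
Q3: ⌊853/2⌋ × 603 = 426 × 603 mm
Q4: ⌊603/2⌋ × 426 = 301 × 426 mm
Q5: ⌊426/2⌋ × 301 = 213 × 301 mm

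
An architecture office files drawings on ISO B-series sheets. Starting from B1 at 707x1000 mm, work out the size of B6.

125 × 176 mm

B2: ⌊1000/2⌋ × 707 = 500 × 707 mm
B3: ⌊707/2⌋ × 500 = 353 × 500 mm
B4: ⌊500/2⌋ × 353 = 250 × 353 mm
B5: ⌊353/2⌋ × 250 = 176 × 250 mm
B6: ⌊250/2⌋ × 176 = 125 × 176 mm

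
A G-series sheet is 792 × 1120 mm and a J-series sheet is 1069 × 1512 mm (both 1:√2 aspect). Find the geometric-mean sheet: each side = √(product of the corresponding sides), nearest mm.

Short side: √(792 · 1069) = √846648 ≈ 920.1 → 920 mm
Long side: √(1120 · 1512) = √1693440 ≈ 1301.3 → 1301 mm

920 × 1301 mm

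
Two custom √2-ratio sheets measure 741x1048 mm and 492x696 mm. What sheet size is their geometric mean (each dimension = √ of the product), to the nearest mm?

Short side: √(741 · 492) = √364572 ≈ 603.8 → 604 mm
Long side: √(1048 · 696) = √729408 ≈ 854.1 → 854 mm

604 × 854 mm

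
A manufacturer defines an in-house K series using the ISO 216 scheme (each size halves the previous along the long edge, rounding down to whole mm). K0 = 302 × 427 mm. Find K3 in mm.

106 × 151 mm

K1: ⌊427/2⌋ × 302 = 213 × 302 mm
K2: ⌊302/2⌋ × 213 = 151 × 213 mm
K3: ⌊213/2⌋ × 151 = 106 × 151 mm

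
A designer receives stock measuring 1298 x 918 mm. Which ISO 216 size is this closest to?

C0 (917 × 1297 mm)

Aspect ratio 1298/918 ≈ 1.414 — close to the ISO √2 ≈ 1.414.
In the C-series (envelope sizes, between A and B): C0 = 917 × 1297 mm.
Off by 2 mm total — nearest standard size.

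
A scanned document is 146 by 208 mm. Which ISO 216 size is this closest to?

A5 (148 × 210 mm)

Aspect ratio 208/146 ≈ 1.425 — close to the ISO √2 ≈ 1.414.
In the A-series (A0 area = 1 m²): A5 = 148 × 210 mm.
Off by 4 mm total — nearest standard size.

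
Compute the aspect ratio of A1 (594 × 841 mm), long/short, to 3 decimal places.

1.416

841 / 594 = 1.416
ISO 216 targets √2 ≈ 1.414; the +0.002 deviation is from mm rounding.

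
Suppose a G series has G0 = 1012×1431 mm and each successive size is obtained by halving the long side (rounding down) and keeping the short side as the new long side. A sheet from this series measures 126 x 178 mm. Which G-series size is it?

G6

G0: 1012 × 1431 mm
G1: 715 × 1012 mm
G2: 506 × 715 mm
G3: 357 × 506 mm
G4: 253 × 357 mm
G5: 178 × 253 mm
G6: 126 × 178 mm
G7: 89 × 126 mm
→ matches G6.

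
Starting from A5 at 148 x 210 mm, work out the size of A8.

A6: ⌊210/2⌋ × 148 = 105 × 148 mm
A7: ⌊148/2⌋ × 105 = 74 × 105 mm
A8: ⌊105/2⌋ × 74 = 52 × 74 mm

52 × 74 mm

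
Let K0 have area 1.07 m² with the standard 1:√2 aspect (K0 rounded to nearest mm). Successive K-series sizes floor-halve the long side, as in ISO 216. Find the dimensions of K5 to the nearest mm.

153 × 217 mm

Let K0's short side be w mm. w · w√2 = 1.07 m² = 1,070,000 mm², so w ≈ 869.8 mm and w√2 ≈ 1230.1 mm → K0 = 870 × 1230 mm.
K1: ⌊1230/2⌋ × 870 = 615 × 870 mm
K2: ⌊870/2⌋ × 615 = 435 × 615 mm
K3: ⌊615/2⌋ × 435 = 307 × 435 mm
K4: ⌊435/2⌋ × 307 = 217 × 307 mm
K5: ⌊307/2⌋ × 217 = 153 × 217 mm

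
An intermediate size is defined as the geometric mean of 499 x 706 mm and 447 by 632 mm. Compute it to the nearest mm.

Short side: √(499 · 447) = √223053 ≈ 472.3 → 472 mm
Long side: √(706 · 632) = √446192 ≈ 668.0 → 668 mm

472 × 668 mm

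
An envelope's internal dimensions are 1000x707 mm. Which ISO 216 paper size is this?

B1 (707 × 1000 mm)

Aspect ratio 1000/707 ≈ 1.414 — close to the ISO √2 ≈ 1.414.
In the B-series (B0 = 1000 × 1414 mm): B1 = 707 × 1000 mm.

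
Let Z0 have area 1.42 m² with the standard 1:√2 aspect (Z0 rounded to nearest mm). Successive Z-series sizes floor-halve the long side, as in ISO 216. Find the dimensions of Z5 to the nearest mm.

177 × 250 mm

Let Z0's short side be w mm. w · w√2 = 1.42 m² = 1,420,000 mm², so w ≈ 1002.0 mm and w√2 ≈ 1417.1 mm → Z0 = 1002 × 1417 mm.
Z1: ⌊1417/2⌋ × 1002 = 708 × 1002 mm
Z2: ⌊1002/2⌋ × 708 = 501 × 708 mm
Z3: ⌊708/2⌋ × 501 = 354 × 501 mm
Z4: ⌊501/2⌋ × 354 = 250 × 354 mm
Z5: ⌊354/2⌋ × 250 = 177 × 250 mm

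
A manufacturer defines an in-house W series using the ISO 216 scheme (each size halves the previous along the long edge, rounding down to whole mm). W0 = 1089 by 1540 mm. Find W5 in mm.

W1: ⌊1540/2⌋ × 1089 = 770 × 1089 mm
W2: ⌊1089/2⌋ × 770 = 544 × 770 mm
W3: ⌊770/2⌋ × 544 = 385 × 544 mm
W4: ⌊544/2⌋ × 385 = 272 × 385 mm
W5: ⌊385/2⌋ × 272 = 192 × 272 mm

192 × 272 mm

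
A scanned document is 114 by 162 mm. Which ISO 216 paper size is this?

Aspect ratio 162/114 ≈ 1.421 — close to the ISO √2 ≈ 1.414.
In the C-series (envelope sizes, between A and B): C6 = 114 × 162 mm.

C6 (114 × 162 mm)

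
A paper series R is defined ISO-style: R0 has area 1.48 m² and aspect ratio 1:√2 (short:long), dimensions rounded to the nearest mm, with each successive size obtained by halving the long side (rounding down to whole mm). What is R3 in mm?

361 × 511 mm

Let R0's short side be w mm. w · w√2 = 1.48 m² = 1,480,000 mm², so w ≈ 1023.0 mm and w√2 ≈ 1446.7 mm → R0 = 1023 × 1447 mm.
R1: ⌊1447/2⌋ × 1023 = 723 × 1023 mm
R2: ⌊1023/2⌋ × 723 = 511 × 723 mm
R3: ⌊723/2⌋ × 511 = 361 × 511 mm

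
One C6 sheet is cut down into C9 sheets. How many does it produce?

Each ISO step halves the sheet: 1 × C6 → 2 × C7 → 4 × C8 → 8 × C9
From C6 to C9 is 3 halving steps: 2^3 = 8.

8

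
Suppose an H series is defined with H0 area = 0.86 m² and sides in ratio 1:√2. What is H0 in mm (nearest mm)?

Let the short side be w mm. Then w · w√2 = 0.86 m² = 860,000 mm².
w² = 860,000/√2, so w ≈ 779.8 mm; long side = w√2 ≈ 1102.8 mm.

780 × 1103 mm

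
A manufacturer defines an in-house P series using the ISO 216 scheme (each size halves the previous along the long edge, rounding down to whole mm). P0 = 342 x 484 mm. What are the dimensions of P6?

42 × 60 mm

P1 = 242 × 342 mm (from P0 by 1 halving).
P2: ⌊342/2⌋ × 242 = 171 × 242 mm
P3: ⌊242/2⌋ × 171 = 121 × 171 mm
P4: ⌊171/2⌋ × 121 = 85 × 121 mm
P5: ⌊121/2⌋ × 85 = 60 × 85 mm
P6: ⌊85/2⌋ × 60 = 42 × 60 mm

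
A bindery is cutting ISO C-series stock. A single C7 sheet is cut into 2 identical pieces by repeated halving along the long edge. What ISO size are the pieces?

C8

2 = 2^1, so 1 halving step.
C7 → C8 → … → C8 after 1 step.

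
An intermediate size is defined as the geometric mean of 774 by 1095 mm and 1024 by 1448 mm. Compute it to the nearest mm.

Short side: √(774 · 1024) = √792576 ≈ 890.3 → 890 mm
Long side: √(1095 · 1448) = √1585560 ≈ 1259.2 → 1259 mm

890 × 1259 mm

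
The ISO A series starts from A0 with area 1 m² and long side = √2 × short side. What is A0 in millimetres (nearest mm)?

841 × 1189 mm

Let the short side be w mm. Then the long side is w√2 and w · w√2 = 10⁶ mm².
w² = 10⁶/√2, so w = 1000 / 2^(1/4) ≈ 840.9 mm; long side = 1000 · 2^(1/4) ≈ 1189.2 mm.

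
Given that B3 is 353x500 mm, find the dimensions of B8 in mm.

B4: ⌊500/2⌋ × 353 = 250 × 353 mm
B5: ⌊353/2⌋ × 250 = 176 × 250 mm
B6: ⌊250/2⌋ × 176 = 125 × 176 mm
B7: ⌊176/2⌋ × 125 = 88 × 125 mm
B8: ⌊125/2⌋ × 88 = 62 × 88 mm

62 × 88 mm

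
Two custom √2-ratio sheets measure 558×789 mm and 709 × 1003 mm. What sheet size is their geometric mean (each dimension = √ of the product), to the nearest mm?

629 × 890 mm

Short side: √(558 · 709) = √395622 ≈ 629.0 → 629 mm
Long side: √(789 · 1003) = √791367 ≈ 889.6 → 890 mm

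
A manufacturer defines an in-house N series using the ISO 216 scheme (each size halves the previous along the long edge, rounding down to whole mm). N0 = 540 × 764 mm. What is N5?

N1: ⌊764/2⌋ × 540 = 382 × 540 mm
N2: ⌊540/2⌋ × 382 = 270 × 382 mm
N3: ⌊382/2⌋ × 270 = 191 × 270 mm
N4: ⌊270/2⌋ × 191 = 135 × 191 mm
N5: ⌊191/2⌋ × 135 = 95 × 135 mm

95 × 135 mm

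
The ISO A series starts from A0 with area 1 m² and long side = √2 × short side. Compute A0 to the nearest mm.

Let the short side be w mm. Then the long side is w√2 and w · w√2 = 10⁶ mm².
w² = 10⁶/√2, so w = 1000 / 2^(1/4) ≈ 840.9 mm; long side = 1000 · 2^(1/4) ≈ 1189.2 mm.

841 × 1189 mm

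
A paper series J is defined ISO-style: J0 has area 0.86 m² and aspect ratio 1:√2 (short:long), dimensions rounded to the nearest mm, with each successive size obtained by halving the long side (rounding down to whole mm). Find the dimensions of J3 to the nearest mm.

275 × 390 mm

Let J0's short side be w mm. w · w√2 = 0.86 m² = 860,000 mm², so w ≈ 779.8 mm and w√2 ≈ 1102.8 mm → J0 = 780 × 1103 mm.
J1: ⌊1103/2⌋ × 780 = 551 × 780 mm
J2: ⌊780/2⌋ × 551 = 390 × 551 mm
J3: ⌊551/2⌋ × 390 = 275 × 390 mm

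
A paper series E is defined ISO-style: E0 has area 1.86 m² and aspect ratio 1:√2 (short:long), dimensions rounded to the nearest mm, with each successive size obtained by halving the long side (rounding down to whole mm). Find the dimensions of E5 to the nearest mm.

202 × 286 mm

Let E0's short side be w mm. w · w√2 = 1.86 m² = 1,860,000 mm², so w ≈ 1146.8 mm and w√2 ≈ 1621.9 mm → E0 = 1147 × 1622 mm.
E1: ⌊1622/2⌋ × 1147 = 811 × 1147 mm
E2: ⌊1147/2⌋ × 811 = 573 × 811 mm
E3: ⌊811/2⌋ × 573 = 405 × 573 mm
E4: ⌊573/2⌋ × 405 = 286 × 405 mm
E5: ⌊405/2⌋ × 286 = 202 × 286 mm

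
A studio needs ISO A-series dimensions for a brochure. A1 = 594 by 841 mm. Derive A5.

A2: ⌊841/2⌋ × 594 = 420 × 594 mm
A3: ⌊594/2⌋ × 420 = 297 × 420 mm
A4: ⌊420/2⌋ × 297 = 210 × 297 mm
A5: ⌊297/2⌋ × 210 = 148 × 210 mm

148 × 210 mm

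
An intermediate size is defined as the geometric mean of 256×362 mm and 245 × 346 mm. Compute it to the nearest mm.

Short side: √(256 · 245) = √62720 ≈ 250.4 → 250 mm
Long side: √(362 · 346) = √125252 ≈ 353.9 → 354 mm

250 × 354 mm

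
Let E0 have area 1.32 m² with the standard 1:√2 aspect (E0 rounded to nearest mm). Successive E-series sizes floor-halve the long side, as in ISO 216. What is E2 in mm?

483 × 683 mm

Let E0's short side be w mm. w · w√2 = 1.32 m² = 1,320,000 mm², so w ≈ 966.1 mm and w√2 ≈ 1366.3 mm → E0 = 966 × 1366 mm.
E1: ⌊1366/2⌋ × 966 = 683 × 966 mm
E2: ⌊966/2⌋ × 683 = 483 × 683 mm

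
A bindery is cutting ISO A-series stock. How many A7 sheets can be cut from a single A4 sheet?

8

Each ISO step halves the sheet: 1 × A4 → 2 × A5 → 4 × A6 → 8 × A7
From A4 to A7 is 3 halving steps: 2^3 = 8.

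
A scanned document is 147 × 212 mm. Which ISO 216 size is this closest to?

Aspect ratio 212/147 ≈ 1.442 (ISO target is √2 ≈ 1.414).
In the A-series (A0 area = 1 m²): A5 = 148 × 210 mm.
Off by 3 mm total — nearest standard size.

A5 (148 × 210 mm)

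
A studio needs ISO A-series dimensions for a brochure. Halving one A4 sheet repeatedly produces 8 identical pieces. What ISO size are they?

A7

8 = 2^3, so 3 halving steps.
A4 → A5 → … → A7 after 3 steps.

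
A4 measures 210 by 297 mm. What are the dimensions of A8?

A5: ⌊297/2⌋ × 210 = 148 × 210 mm
A6: ⌊210/2⌋ × 148 = 105 × 148 mm
A7: ⌊148/2⌋ × 105 = 74 × 105 mm
A8: ⌊105/2⌋ × 74 = 52 × 74 mm

52 × 74 mm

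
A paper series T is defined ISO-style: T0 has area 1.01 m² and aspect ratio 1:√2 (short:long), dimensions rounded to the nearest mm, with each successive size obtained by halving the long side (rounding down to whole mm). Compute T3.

298 × 422 mm

Let T0's short side be w mm. w · w√2 = 1.01 m² = 1,010,000 mm², so w ≈ 845.1 mm and w√2 ≈ 1195.1 mm → T0 = 845 × 1195 mm.
T1: ⌊1195/2⌋ × 845 = 597 × 845 mm
T2: ⌊845/2⌋ × 597 = 422 × 597 mm
T3: ⌊597/2⌋ × 422 = 298 × 422 mm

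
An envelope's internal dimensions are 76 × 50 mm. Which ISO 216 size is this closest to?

A8 (52 × 74 mm)

Aspect ratio 76/50 ≈ 1.520 (ISO target is √2 ≈ 1.414).
In the A-series (A0 area = 1 m²): A8 = 52 × 74 mm.
Off by 4 mm total — nearest standard size.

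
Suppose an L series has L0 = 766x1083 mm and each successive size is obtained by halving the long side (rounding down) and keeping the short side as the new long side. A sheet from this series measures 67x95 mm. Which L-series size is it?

L0: 766 × 1083 mm
L1: 541 × 766 mm
L2: 383 × 541 mm
L3: 270 × 383 mm
L4: 191 × 270 mm
L5: 135 × 191 mm
L6: 95 × 135 mm
L7: 67 × 95 mm
L8: 47 × 67 mm
→ matches L7.

L7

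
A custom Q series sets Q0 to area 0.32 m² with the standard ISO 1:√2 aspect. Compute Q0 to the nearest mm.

476 × 673 mm

Let the short side be w mm. Then w · w√2 = 0.32 m² = 320,000 mm².
w² = 320,000/√2, so w ≈ 475.7 mm; long side = w√2 ≈ 672.7 mm.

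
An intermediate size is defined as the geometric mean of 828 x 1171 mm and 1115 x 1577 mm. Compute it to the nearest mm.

961 × 1359 mm

Short side: √(828 · 1115) = √923220 ≈ 960.8 → 961 mm
Long side: √(1171 · 1577) = √1846667 ≈ 1358.9 → 1359 mm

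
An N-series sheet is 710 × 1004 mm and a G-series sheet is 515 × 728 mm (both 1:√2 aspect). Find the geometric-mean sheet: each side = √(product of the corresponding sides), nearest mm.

605 × 855 mm

Short side: √(710 · 515) = √365650 ≈ 604.7 → 605 mm
Long side: √(1004 · 728) = √730912 ≈ 854.9 → 855 mm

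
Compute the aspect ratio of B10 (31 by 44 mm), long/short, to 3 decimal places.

44 / 31 = 1.419
ISO 216 targets √2 ≈ 1.414; the +0.005 deviation is from mm rounding.

1.419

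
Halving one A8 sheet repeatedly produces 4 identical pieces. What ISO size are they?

A10

4 = 2^2, so 2 halving steps.
A8 → A9 → … → A10 after 2 steps.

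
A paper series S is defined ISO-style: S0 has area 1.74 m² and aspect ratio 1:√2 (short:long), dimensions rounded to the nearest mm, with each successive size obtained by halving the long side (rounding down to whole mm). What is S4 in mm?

277 × 392 mm

Let S0's short side be w mm. w · w√2 = 1.74 m² = 1,740,000 mm², so w ≈ 1109.2 mm and w√2 ≈ 1568.7 mm → S0 = 1109 × 1569 mm.
S1: ⌊1569/2⌋ × 1109 = 784 × 1109 mm
S2: ⌊1109/2⌋ × 784 = 554 × 784 mm
S3: ⌊784/2⌋ × 554 = 392 × 554 mm
S4: ⌊554/2⌋ × 392 = 277 × 392 mm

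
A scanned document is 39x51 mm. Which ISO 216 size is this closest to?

Aspect ratio 51/39 ≈ 1.308 (ISO target is √2 ≈ 1.414).
In the A-series (A0 area = 1 m²): A9 = 37 × 52 mm.
Off by 3 mm total — nearest standard size.

A9 (37 × 52 mm)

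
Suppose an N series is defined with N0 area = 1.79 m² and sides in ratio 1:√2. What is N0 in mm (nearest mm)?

Let the short side be w mm. Then w · w√2 = 1.79 m² = 1,790,000 mm².
w² = 1,790,000/√2, so w ≈ 1125.0 mm; long side = w√2 ≈ 1591.1 mm.

1125 × 1591 mm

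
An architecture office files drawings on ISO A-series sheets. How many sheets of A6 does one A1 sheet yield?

Each ISO step halves the sheet: 1 × A1 → 2 × A2 → 4 × A3 → 8 × A4 → …
From A1 to A6 is 5 halving steps: 2^5 = 32.

32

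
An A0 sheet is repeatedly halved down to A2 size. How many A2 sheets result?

Each ISO step halves the sheet: 1 × A0 → 2 × A1 → 4 × A2
From A0 to A2 is 2 halving steps: 2^2 = 4.

4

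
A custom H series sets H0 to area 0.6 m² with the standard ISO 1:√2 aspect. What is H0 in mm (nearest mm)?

Let the short side be w mm. Then w · w√2 = 0.6 m² = 600,000 mm².
w² = 600,000/√2, so w ≈ 651.4 mm; long side = w√2 ≈ 921.2 mm.

651 × 921 mm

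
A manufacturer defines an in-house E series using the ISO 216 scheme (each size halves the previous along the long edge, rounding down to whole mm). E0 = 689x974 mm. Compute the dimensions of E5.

E1: ⌊974/2⌋ × 689 = 487 × 689 mm
E2: ⌊689/2⌋ × 487 = 344 × 487 mm
E3: ⌊487/2⌋ × 344 = 243 × 344 mm
E4: ⌊344/2⌋ × 243 = 172 × 243 mm
E5: ⌊243/2⌋ × 172 = 121 × 172 mm

121 × 172 mm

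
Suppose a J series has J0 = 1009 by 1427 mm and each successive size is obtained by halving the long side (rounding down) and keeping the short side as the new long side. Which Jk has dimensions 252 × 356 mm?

J0: 1009 × 1427 mm
J1: 713 × 1009 mm
J2: 504 × 713 mm
J3: 356 × 504 mm
J4: 252 × 356 mm
J5: 178 × 252 mm
→ matches J4.

J4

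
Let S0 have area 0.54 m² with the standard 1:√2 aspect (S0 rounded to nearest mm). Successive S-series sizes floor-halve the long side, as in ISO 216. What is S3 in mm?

Let S0's short side be w mm. w · w√2 = 0.54 m² = 540,000 mm², so w ≈ 617.9 mm and w√2 ≈ 873.9 mm → S0 = 618 × 874 mm.
S1: ⌊874/2⌋ × 618 = 437 × 618 mm
S2: ⌊618/2⌋ × 437 = 309 × 437 mm
S3: ⌊437/2⌋ × 309 = 218 × 309 mm

218 × 309 mm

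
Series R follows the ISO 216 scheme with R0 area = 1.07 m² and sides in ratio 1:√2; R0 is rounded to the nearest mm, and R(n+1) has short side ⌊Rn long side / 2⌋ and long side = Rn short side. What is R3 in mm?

307 × 435 mm

Let R0's short side be w mm. w · w√2 = 1.07 m² = 1,070,000 mm², so w ≈ 869.8 mm and w√2 ≈ 1230.1 mm → R0 = 870 × 1230 mm.
R1: ⌊1230/2⌋ × 870 = 615 × 870 mm
R2: ⌊870/2⌋ × 615 = 435 × 615 mm
R3: ⌊615/2⌋ × 435 = 307 × 435 mm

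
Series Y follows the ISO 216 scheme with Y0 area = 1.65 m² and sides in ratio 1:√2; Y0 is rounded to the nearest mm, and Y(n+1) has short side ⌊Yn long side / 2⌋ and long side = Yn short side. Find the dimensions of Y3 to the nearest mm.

382 × 540 mm

Let Y0's short side be w mm. w · w√2 = 1.65 m² = 1,650,000 mm², so w ≈ 1080.2 mm and w√2 ≈ 1527.6 mm → Y0 = 1080 × 1528 mm.
Y1: ⌊1528/2⌋ × 1080 = 764 × 1080 mm
Y2: ⌊1080/2⌋ × 764 = 540 × 764 mm
Y3: ⌊764/2⌋ × 540 = 382 × 540 mm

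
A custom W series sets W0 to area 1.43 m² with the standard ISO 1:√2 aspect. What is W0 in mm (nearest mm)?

1006 × 1422 mm

Let the short side be w mm. Then w · w√2 = 1.43 m² = 1,430,000 mm².
w² = 1,430,000/√2, so w ≈ 1005.6 mm; long side = w√2 ≈ 1422.1 mm.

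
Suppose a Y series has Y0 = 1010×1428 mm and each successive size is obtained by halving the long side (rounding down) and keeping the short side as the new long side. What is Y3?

357 × 505 mm

Y1: ⌊1428/2⌋ × 1010 = 714 × 1010 mm
Y2: ⌊1010/2⌋ × 714 = 505 × 714 mm
Y3: ⌊714/2⌋ × 505 = 357 × 505 mm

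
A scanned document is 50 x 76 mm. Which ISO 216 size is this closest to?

Aspect ratio 76/50 ≈ 1.520 (ISO target is √2 ≈ 1.414).
In the A-series (A0 area = 1 m²): A8 = 52 × 74 mm.
Off by 4 mm total — nearest standard size.

A8 (52 × 74 mm)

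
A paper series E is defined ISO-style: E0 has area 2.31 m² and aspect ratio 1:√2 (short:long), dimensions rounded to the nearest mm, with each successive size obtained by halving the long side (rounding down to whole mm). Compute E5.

Let E0's short side be w mm. w · w√2 = 2.31 m² = 2,310,000 mm², so w ≈ 1278.1 mm and w√2 ≈ 1807.4 mm → E0 = 1278 × 1807 mm.
E1: ⌊1807/2⌋ × 1278 = 903 × 1278 mm
E2: ⌊1278/2⌋ × 903 = 639 × 903 mm
E3: ⌊903/2⌋ × 639 = 451 × 639 mm
E4: ⌊639/2⌋ × 451 = 319 × 451 mm
E5: ⌊451/2⌋ × 319 = 225 × 319 mm

225 × 319 mm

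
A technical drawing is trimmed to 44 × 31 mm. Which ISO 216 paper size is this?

Aspect ratio 44/31 ≈ 1.419 — close to the ISO √2 ≈ 1.414.
In the B-series (B0 = 1000 × 1414 mm): B10 = 31 × 44 mm.

B10 (31 × 44 mm)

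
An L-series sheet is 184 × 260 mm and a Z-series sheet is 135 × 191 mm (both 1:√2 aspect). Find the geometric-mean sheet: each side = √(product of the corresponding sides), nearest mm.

158 × 223 mm

Short side: √(184 · 135) = √24840 ≈ 157.6 → 158 mm
Long side: √(260 · 191) = √49660 ≈ 222.8 → 223 mm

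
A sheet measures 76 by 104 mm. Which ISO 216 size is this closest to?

A7 (74 × 105 mm)

Aspect ratio 104/76 ≈ 1.368 (ISO target is √2 ≈ 1.414).
In the A-series (A0 area = 1 m²): A7 = 74 × 105 mm.
Off by 3 mm total — nearest standard size.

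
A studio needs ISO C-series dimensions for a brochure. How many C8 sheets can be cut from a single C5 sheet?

C5 = 162 × 229 mm; C8 = 57 × 81 mm.
Each halving step doubles the count; 3 steps from C5 to C8.
2^3 = 8.

8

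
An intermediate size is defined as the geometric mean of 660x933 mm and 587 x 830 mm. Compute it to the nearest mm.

Short side: √(660 · 587) = √387420 ≈ 622.4 → 622 mm
Long side: √(933 · 830) = √774390 ≈ 880.0 → 880 mm

622 × 880 mm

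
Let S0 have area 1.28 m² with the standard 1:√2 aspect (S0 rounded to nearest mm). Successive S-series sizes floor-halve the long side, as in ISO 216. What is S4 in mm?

237 × 336 mm

Let S0's short side be w mm. w · w√2 = 1.28 m² = 1,280,000 mm², so w ≈ 951.4 mm and w√2 ≈ 1345.4 mm → S0 = 951 × 1345 mm.
S1: ⌊1345/2⌋ × 951 = 672 × 951 mm
S2: ⌊951/2⌋ × 672 = 475 × 672 mm
S3: ⌊672/2⌋ × 475 = 336 × 475 mm
S4: ⌊475/2⌋ × 336 = 237 × 336 mm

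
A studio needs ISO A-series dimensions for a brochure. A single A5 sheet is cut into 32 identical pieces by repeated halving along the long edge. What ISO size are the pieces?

32 = 2^5, so 5 halving steps.
A5 → A6 → … → A10 after 5 steps.

A10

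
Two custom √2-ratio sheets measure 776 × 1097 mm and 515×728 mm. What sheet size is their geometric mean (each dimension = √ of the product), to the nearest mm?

Short side: √(776 · 515) = √399640 ≈ 632.2 → 632 mm
Long side: √(1097 · 728) = √798616 ≈ 893.7 → 894 mm

632 × 894 mm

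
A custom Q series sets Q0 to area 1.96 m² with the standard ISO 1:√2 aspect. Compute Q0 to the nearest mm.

1177 × 1665 mm

Let the short side be w mm. Then w · w√2 = 1.96 m² = 1,960,000 mm².
w² = 1,960,000/√2, so w ≈ 1177.3 mm; long side = w√2 ≈ 1664.9 mm.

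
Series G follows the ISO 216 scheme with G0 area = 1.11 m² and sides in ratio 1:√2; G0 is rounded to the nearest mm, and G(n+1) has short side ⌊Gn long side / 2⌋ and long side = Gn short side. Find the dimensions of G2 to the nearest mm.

443 × 626 mm

Let G0's short side be w mm. w · w√2 = 1.11 m² = 1,110,000 mm², so w ≈ 885.9 mm and w√2 ≈ 1252.9 mm → G0 = 886 × 1253 mm.
G1: ⌊1253/2⌋ × 886 = 626 × 886 mm
G2: ⌊886/2⌋ × 626 = 443 × 626 mm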